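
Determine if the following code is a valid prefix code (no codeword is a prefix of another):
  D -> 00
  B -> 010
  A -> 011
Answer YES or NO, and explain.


Checking each pair (does one codeword prefix another?):
  D='00' vs B='010': no prefix
  D='00' vs A='011': no prefix
  B='010' vs D='00': no prefix
  B='010' vs A='011': no prefix
  A='011' vs D='00': no prefix
  A='011' vs B='010': no prefix
No violation found over all pairs.

YES -- this is a valid prefix code. No codeword is a prefix of any other codeword.


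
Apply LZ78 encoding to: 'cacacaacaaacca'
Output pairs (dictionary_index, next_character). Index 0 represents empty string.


LZ78 encoding steps:
Dictionary: {0: ''}
Step 1: w='' (idx 0), next='c' -> output (0, 'c'), add 'c' as idx 1
Step 2: w='' (idx 0), next='a' -> output (0, 'a'), add 'a' as idx 2
Step 3: w='c' (idx 1), next='a' -> output (1, 'a'), add 'ca' as idx 3
Step 4: w='ca' (idx 3), next='a' -> output (3, 'a'), add 'caa' as idx 4
Step 5: w='caa' (idx 4), next='a' -> output (4, 'a'), add 'caaa' as idx 5
Step 6: w='c' (idx 1), next='c' -> output (1, 'c'), add 'cc' as idx 6
Step 7: w='a' (idx 2), end of input -> output (2, '')


Encoded: [(0, 'c'), (0, 'a'), (1, 'a'), (3, 'a'), (4, 'a'), (1, 'c'), (2, '')]


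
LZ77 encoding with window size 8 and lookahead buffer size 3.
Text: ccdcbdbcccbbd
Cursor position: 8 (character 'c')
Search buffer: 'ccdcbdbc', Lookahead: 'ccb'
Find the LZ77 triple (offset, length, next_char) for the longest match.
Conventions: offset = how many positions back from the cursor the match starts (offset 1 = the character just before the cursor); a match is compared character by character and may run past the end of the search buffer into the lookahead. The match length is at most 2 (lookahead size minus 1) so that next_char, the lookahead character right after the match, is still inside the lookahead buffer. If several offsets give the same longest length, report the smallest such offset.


Try each offset into the search buffer:
  offset=1 (pos 7, char 'c'): match length 2
  offset=2 (pos 6, char 'b'): match length 0
  offset=3 (pos 5, char 'd'): match length 0
  offset=4 (pos 4, char 'b'): match length 0
  offset=5 (pos 3, char 'c'): match length 1
  offset=6 (pos 2, char 'd'): match length 0
  offset=7 (pos 1, char 'c'): match length 1
  offset=8 (pos 0, char 'c'): match length 2
Longest match has length 2, found at offsets 1, 8; take the smallest, offset 1.
next_char = character at position 8 + 2 = 10 -> 'b'

Best match: offset=1, length=2 (matching 'cc' starting at position 7)
LZ77 triple: (1, 2, 'b')


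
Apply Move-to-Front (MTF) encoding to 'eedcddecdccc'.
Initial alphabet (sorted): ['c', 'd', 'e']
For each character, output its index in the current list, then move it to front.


MTF encoding:
'e': index 2 in ['c', 'd', 'e'] -> ['e', 'c', 'd']
'e': index 0 in ['e', 'c', 'd'] -> ['e', 'c', 'd']
'd': index 2 in ['e', 'c', 'd'] -> ['d', 'e', 'c']
'c': index 2 in ['d', 'e', 'c'] -> ['c', 'd', 'e']
'd': index 1 in ['c', 'd', 'e'] -> ['d', 'c', 'e']
'd': index 0 in ['d', 'c', 'e'] -> ['d', 'c', 'e']
'e': index 2 in ['d', 'c', 'e'] -> ['e', 'd', 'c']
'c': index 2 in ['e', 'd', 'c'] -> ['c', 'e', 'd']
'd': index 2 in ['c', 'e', 'd'] -> ['d', 'c', 'e']
'c': index 1 in ['d', 'c', 'e'] -> ['c', 'd', 'e']
'c': index 0 in ['c', 'd', 'e'] -> ['c', 'd', 'e']
'c': index 0 in ['c', 'd', 'e'] -> ['c', 'd', 'e']


Output: [2, 0, 2, 2, 1, 0, 2, 2, 2, 1, 0, 0]


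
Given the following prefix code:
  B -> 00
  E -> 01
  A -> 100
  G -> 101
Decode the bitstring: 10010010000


Decoding step by step:
Bits 100 -> A
Bits 100 -> A
Bits 100 -> A
Bits 00 -> B


Decoded message: AAAB


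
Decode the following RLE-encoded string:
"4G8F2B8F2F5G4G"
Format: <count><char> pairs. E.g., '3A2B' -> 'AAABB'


Expanding each <count><char> pair:
  4G -> 'GGGG'
  8F -> 'FFFFFFFF'
  2B -> 'BB'
  8F -> 'FFFFFFFF'
  2F -> 'FF'
  5G -> 'GGGGG'
  4G -> 'GGGG'

Decoded = GGGGFFFFFFFFBBFFFFFFFFFFGGGGGGGGG


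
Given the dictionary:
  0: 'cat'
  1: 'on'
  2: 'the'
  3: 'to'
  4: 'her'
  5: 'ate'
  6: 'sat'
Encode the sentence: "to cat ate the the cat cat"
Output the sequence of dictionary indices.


Look up each word in the dictionary:
  'to' -> 3
  'cat' -> 0
  'ate' -> 5
  'the' -> 2
  'the' -> 2
  'cat' -> 0
  'cat' -> 0

Encoded: [3, 0, 5, 2, 2, 0, 0]


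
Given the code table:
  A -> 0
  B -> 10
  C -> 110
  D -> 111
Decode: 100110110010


Decoding:
10 -> B
0 -> A
110 -> C
110 -> C
0 -> A
10 -> B


Result: BACCAB


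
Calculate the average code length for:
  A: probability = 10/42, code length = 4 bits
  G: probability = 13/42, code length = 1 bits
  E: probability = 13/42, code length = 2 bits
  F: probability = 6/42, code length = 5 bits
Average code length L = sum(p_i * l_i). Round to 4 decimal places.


Weighted contributions p_i * l_i:
  A: (10/42) * 4 = 40/42
  G: (13/42) * 1 = 13/42
  E: (13/42) * 2 = 26/42
  F: (6/42) * 5 = 30/42
Sum = (40 + 13 + 26 + 30)/42 = 109/42

L = 109/42 = 2.5952 bits/symbol


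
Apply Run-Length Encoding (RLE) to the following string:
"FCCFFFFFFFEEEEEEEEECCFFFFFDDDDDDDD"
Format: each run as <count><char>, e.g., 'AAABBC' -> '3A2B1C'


Scanning runs left to right:
  i=0: run of 'F' x 1 -> '1F'
  i=1: run of 'C' x 2 -> '2C'
  i=3: run of 'F' x 7 -> '7F'
  i=10: run of 'E' x 9 -> '9E'
  i=19: run of 'C' x 2 -> '2C'
  i=21: run of 'F' x 5 -> '5F'
  i=26: run of 'D' x 8 -> '8D'

RLE = 1F2C7F9E2C5F8D


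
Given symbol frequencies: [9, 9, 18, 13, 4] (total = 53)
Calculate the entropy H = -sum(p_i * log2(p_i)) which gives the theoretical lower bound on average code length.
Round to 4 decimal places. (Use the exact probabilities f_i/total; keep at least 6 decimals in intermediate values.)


Per-symbol terms -p_i * log2(p_i) with p_i = f_i/53:
  p = 9/53 = 0.169811: log2(p) = -2.557995, -p*log2(p) = 0.434377
  p = 9/53 = 0.169811: log2(p) = -2.557995, -p*log2(p) = 0.434377
  p = 18/53 = 0.339623: log2(p) = -1.557995, -p*log2(p) = 0.529131
  p = 13/53 = 0.245283: log2(p) = -2.027481, -p*log2(p) = 0.497307
  p = 4/53 = 0.075472: log2(p) = -3.727920, -p*log2(p) = 0.281352
H = 0.434377 + 0.434377 + 0.529131 + 0.497307 + 0.281352 = 2.176544

H = 2.1765 bits/symbol


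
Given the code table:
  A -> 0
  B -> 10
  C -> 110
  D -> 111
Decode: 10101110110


Decoding:
10 -> B
10 -> B
111 -> D
0 -> A
110 -> C


Result: BBDAC


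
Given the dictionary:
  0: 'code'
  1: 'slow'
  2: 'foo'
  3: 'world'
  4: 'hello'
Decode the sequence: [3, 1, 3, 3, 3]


Look up each index in the dictionary:
  3 -> 'world'
  1 -> 'slow'
  3 -> 'world'
  3 -> 'world'
  3 -> 'world'

Decoded: "world slow world world world"


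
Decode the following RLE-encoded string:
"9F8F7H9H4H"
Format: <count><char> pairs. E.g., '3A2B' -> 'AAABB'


Expanding each <count><char> pair:
  9F -> 'FFFFFFFFF'
  8F -> 'FFFFFFFF'
  7H -> 'HHHHHHH'
  9H -> 'HHHHHHHHH'
  4H -> 'HHHH'

Decoded = FFFFFFFFFFFFFFFFFHHHHHHHHHHHHHHHHHHHH


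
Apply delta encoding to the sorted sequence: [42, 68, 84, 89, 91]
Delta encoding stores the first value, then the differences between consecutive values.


First value: 42
Deltas:
  68 - 42 = 26
  84 - 68 = 16
  89 - 84 = 5
  91 - 89 = 2


Delta encoded: [42, 26, 16, 5, 2]


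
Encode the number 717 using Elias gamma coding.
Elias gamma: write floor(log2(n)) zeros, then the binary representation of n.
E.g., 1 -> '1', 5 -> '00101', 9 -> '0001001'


num_bits = floor(log2(717)) + 1 = 10
leading_zeros = num_bits - 1 = 9
binary(717) = 1011001101

Elias gamma(717) = '000000000' + '1011001101' = 0000000001011001101 (19 bits)


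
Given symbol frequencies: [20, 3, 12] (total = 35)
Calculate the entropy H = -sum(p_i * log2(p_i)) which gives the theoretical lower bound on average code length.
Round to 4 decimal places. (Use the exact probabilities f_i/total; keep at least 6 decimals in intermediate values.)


Per-symbol terms -p_i * log2(p_i) with p_i = f_i/35:
  p = 20/35 = 0.571429: log2(p) = -0.807355, -p*log2(p) = 0.461346
  p = 3/35 = 0.085714: log2(p) = -3.544321, -p*log2(p) = 0.303799
  p = 12/35 = 0.342857: log2(p) = -1.544321, -p*log2(p) = 0.529481
H = 0.461346 + 0.303799 + 0.529481 = 1.294626

H = 1.2946 bits/symbol


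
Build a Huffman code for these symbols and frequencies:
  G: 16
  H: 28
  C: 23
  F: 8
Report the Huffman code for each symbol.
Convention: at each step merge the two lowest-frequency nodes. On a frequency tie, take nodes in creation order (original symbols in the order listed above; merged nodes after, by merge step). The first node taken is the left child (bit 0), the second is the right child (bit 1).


Huffman tree construction:
Step 1: Merge F(8) + G(16) = 24
Step 2: Merge C(23) + (F+G)(24) = 47
Step 3: Merge H(28) + (C+(F+G))(47) = 75
Read each symbol's code off the tree from the root (left child = 0, right child = 1).

Codes:
  G: 111 (length 3)
  H: 0 (length 1)
  C: 10 (length 2)
  F: 110 (length 3)
Average code length: 146/75 = 1.9467 bits/symbol


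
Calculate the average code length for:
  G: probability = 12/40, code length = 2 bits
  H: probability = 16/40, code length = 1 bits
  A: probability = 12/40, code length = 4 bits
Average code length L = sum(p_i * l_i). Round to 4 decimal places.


Weighted contributions p_i * l_i:
  G: (12/40) * 2 = 24/40
  H: (16/40) * 1 = 16/40
  A: (12/40) * 4 = 48/40
Sum = (24 + 16 + 48)/40 = 88/40

L = 88/40 = 2.2000 bits/symbol


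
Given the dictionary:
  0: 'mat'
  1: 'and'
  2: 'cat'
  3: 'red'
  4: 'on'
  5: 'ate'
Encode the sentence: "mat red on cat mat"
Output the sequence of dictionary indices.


Look up each word in the dictionary:
  'mat' -> 0
  'red' -> 3
  'on' -> 4
  'cat' -> 2
  'mat' -> 0

Encoded: [0, 3, 4, 2, 0]


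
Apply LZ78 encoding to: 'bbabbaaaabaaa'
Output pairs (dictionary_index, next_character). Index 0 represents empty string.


LZ78 encoding steps:
Dictionary: {0: ''}
Step 1: w='' (idx 0), next='b' -> output (0, 'b'), add 'b' as idx 1
Step 2: w='b' (idx 1), next='a' -> output (1, 'a'), add 'ba' as idx 2
Step 3: w='b' (idx 1), next='b' -> output (1, 'b'), add 'bb' as idx 3
Step 4: w='' (idx 0), next='a' -> output (0, 'a'), add 'a' as idx 4
Step 5: w='a' (idx 4), next='a' -> output (4, 'a'), add 'aa' as idx 5
Step 6: w='a' (idx 4), next='b' -> output (4, 'b'), add 'ab' as idx 6
Step 7: w='aa' (idx 5), next='a' -> output (5, 'a'), add 'aaa' as idx 7


Encoded: [(0, 'b'), (1, 'a'), (1, 'b'), (0, 'a'), (4, 'a'), (4, 'b'), (5, 'a')]


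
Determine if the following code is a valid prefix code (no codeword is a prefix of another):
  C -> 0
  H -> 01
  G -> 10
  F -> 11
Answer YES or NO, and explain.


Checking each pair (does one codeword prefix another?):
  C='0' vs H='01': prefix -- VIOLATION

NO -- this is NOT a valid prefix code. C (0) is a prefix of H (01).


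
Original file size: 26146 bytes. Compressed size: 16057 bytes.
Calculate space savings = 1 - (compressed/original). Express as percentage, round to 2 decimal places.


ratio = compressed/original = 16057/26146 = 0.614128
savings = 1 - ratio = 1 - 0.614128 = 0.385872
as a percentage: 0.385872 * 100 = 38.59%

Space savings = 1 - 16057/26146 = 38.59%


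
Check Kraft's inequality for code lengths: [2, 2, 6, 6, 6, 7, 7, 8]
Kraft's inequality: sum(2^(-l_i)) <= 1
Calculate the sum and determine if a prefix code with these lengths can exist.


Sum = 2^(-2) + 2^(-2) + 2^(-6) + 2^(-6) + 2^(-6) + 2^(-7) + 2^(-7) + 2^(-8)
    = 0.25 + 0.25 + 0.015625 + 0.015625 + 0.015625 + 0.0078125 + 0.0078125 + 0.00390625
    = 145/256 = 0.56640625
Since 0.56640625 <= 1, Kraft's inequality IS satisfied.
A prefix code with these lengths CAN exist.

Kraft sum = 0.56640625. Satisfied.


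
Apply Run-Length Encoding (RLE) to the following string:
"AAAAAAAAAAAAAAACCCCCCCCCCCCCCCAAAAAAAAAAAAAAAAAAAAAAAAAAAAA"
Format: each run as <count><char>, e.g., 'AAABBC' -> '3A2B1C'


Scanning runs left to right:
  i=0: run of 'A' x 15 -> '15A'
  i=15: run of 'C' x 15 -> '15C'
  i=30: run of 'A' x 29 -> '29A'

RLE = 15A15C29A


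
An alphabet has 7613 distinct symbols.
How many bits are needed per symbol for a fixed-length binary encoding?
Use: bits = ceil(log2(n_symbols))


log2(7613) = 12.8942
Bracket: 2^12 = 4096 < 7613 <= 2^13 = 8192
So ceil(log2(7613)) = 13

bits = ceil(log2(7613)) = ceil(12.8942) = 13 bits


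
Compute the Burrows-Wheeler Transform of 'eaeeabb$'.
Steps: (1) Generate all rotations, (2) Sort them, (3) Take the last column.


Rotations (sorted):
  0: $eaeeabb -> last char: b
  1: abb$eaee -> last char: e
  2: aeeabb$e -> last char: e
  3: b$eaeeab -> last char: b
  4: bb$eaeea -> last char: a
  5: eabb$eae -> last char: e
  6: eaeeabb$ -> last char: $
  7: eeabb$ea -> last char: a


BWT = beebae$a


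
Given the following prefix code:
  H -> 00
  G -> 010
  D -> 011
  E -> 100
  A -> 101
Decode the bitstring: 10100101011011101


Decoding step by step:
Bits 101 -> A
Bits 00 -> H
Bits 101 -> A
Bits 011 -> D
Bits 011 -> D
Bits 101 -> A


Decoded message: AHADDA


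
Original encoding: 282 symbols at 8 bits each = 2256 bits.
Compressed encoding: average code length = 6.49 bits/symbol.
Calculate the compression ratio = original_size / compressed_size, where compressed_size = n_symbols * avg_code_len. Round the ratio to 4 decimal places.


original_size = n_symbols * orig_bits = 282 * 8 = 2256 bits
compressed_size = n_symbols * avg_code_len = 282 * 6.49 = 1830.18 bits
ratio = original_size / compressed_size = 2256 / 1830.18 = 1.2327

Compression ratio = 1.2327


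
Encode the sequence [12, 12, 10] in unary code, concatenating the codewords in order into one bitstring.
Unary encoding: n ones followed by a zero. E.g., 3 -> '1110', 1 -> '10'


Encode each number as n ones followed by a terminating 0:
  12 -> 1111111111110 (13 bits)
  12 -> 1111111111110 (13 bits)
  10 -> 11111111110 (11 bits)
Total length = 13 + 13 + 11 = 37 bits.

Unary([12, 12, 10]) = 1111111111110111111111111011111111110 (37 bits)


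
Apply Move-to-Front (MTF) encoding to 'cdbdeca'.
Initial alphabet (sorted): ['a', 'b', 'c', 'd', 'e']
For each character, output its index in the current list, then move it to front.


MTF encoding:
'c': index 2 in ['a', 'b', 'c', 'd', 'e'] -> ['c', 'a', 'b', 'd', 'e']
'd': index 3 in ['c', 'a', 'b', 'd', 'e'] -> ['d', 'c', 'a', 'b', 'e']
'b': index 3 in ['d', 'c', 'a', 'b', 'e'] -> ['b', 'd', 'c', 'a', 'e']
'd': index 1 in ['b', 'd', 'c', 'a', 'e'] -> ['d', 'b', 'c', 'a', 'e']
'e': index 4 in ['d', 'b', 'c', 'a', 'e'] -> ['e', 'd', 'b', 'c', 'a']
'c': index 3 in ['e', 'd', 'b', 'c', 'a'] -> ['c', 'e', 'd', 'b', 'a']
'a': index 4 in ['c', 'e', 'd', 'b', 'a'] -> ['a', 'c', 'e', 'd', 'b']


Output: [2, 3, 3, 1, 4, 3, 4]


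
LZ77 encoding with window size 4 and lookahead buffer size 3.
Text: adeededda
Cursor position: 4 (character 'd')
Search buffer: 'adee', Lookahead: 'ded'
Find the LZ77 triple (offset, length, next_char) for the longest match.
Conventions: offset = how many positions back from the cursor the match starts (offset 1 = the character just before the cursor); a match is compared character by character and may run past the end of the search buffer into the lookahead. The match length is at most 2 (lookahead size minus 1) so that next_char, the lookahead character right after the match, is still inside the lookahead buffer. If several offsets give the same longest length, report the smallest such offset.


Try each offset into the search buffer:
  offset=1 (pos 3, char 'e'): match length 0
  offset=2 (pos 2, char 'e'): match length 0
  offset=3 (pos 1, char 'd'): match length 2
  offset=4 (pos 0, char 'a'): match length 0
Longest match has length 2 at offset 3.
next_char = character at position 4 + 2 = 6 -> 'd'

Best match: offset=3, length=2 (matching 'de' starting at position 1)
LZ77 triple: (3, 2, 'd')


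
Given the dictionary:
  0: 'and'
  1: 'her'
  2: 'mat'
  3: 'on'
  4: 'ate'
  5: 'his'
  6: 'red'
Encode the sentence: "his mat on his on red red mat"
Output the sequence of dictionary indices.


Look up each word in the dictionary:
  'his' -> 5
  'mat' -> 2
  'on' -> 3
  'his' -> 5
  'on' -> 3
  'red' -> 6
  'red' -> 6
  'mat' -> 2

Encoded: [5, 2, 3, 5, 3, 6, 6, 2]


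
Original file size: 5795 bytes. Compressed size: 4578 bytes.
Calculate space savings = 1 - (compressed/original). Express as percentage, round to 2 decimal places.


ratio = compressed/original = 4578/5795 = 0.789991
savings = 1 - ratio = 1 - 0.789991 = 0.210009
as a percentage: 0.210009 * 100 = 21.0%

Space savings = 1 - 4578/5795 = 21.0%


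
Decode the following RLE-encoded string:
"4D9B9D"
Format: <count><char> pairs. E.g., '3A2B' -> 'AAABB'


Expanding each <count><char> pair:
  4D -> 'DDDD'
  9B -> 'BBBBBBBBB'
  9D -> 'DDDDDDDDD'

Decoded = DDDDBBBBBBBBBDDDDDDDDD


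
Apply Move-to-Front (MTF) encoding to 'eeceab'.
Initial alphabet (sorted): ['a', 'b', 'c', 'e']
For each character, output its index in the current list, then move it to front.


MTF encoding:
'e': index 3 in ['a', 'b', 'c', 'e'] -> ['e', 'a', 'b', 'c']
'e': index 0 in ['e', 'a', 'b', 'c'] -> ['e', 'a', 'b', 'c']
'c': index 3 in ['e', 'a', 'b', 'c'] -> ['c', 'e', 'a', 'b']
'e': index 1 in ['c', 'e', 'a', 'b'] -> ['e', 'c', 'a', 'b']
'a': index 2 in ['e', 'c', 'a', 'b'] -> ['a', 'e', 'c', 'b']
'b': index 3 in ['a', 'e', 'c', 'b'] -> ['b', 'a', 'e', 'c']


Output: [3, 0, 3, 1, 2, 3]


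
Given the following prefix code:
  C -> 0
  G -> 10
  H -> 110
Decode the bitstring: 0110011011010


Decoding step by step:
Bits 0 -> C
Bits 110 -> H
Bits 0 -> C
Bits 110 -> H
Bits 110 -> H
Bits 10 -> G


Decoded message: CHCHHG


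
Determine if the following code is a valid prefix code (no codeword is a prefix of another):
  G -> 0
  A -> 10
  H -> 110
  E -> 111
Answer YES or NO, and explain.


Checking each pair (does one codeword prefix another?):
  G='0' vs A='10': no prefix
  G='0' vs H='110': no prefix
  G='0' vs E='111': no prefix
  A='10' vs G='0': no prefix
  A='10' vs H='110': no prefix
  A='10' vs E='111': no prefix
  H='110' vs G='0': no prefix
  H='110' vs A='10': no prefix
  H='110' vs E='111': no prefix
  E='111' vs G='0': no prefix
  E='111' vs A='10': no prefix
  E='111' vs H='110': no prefix
No violation found over all pairs.

YES -- this is a valid prefix code. No codeword is a prefix of any other codeword.


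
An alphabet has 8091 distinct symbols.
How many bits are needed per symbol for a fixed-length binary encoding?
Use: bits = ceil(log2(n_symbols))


log2(8091) = 12.9821
Bracket: 2^12 = 4096 < 8091 <= 2^13 = 8192
So ceil(log2(8091)) = 13

bits = ceil(log2(8091)) = ceil(12.9821) = 13 bits


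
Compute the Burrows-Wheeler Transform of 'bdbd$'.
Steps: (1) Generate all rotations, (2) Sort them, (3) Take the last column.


Rotations (sorted):
  0: $bdbd -> last char: d
  1: bd$bd -> last char: d
  2: bdbd$ -> last char: $
  3: d$bdb -> last char: b
  4: dbd$b -> last char: b


BWT = dd$bb


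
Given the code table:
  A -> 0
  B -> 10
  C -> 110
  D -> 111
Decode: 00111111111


Decoding:
0 -> A
0 -> A
111 -> D
111 -> D
111 -> D


Result: AADDD


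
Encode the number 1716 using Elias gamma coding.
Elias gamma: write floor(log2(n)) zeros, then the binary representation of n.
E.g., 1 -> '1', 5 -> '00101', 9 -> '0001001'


num_bits = floor(log2(1716)) + 1 = 11
leading_zeros = num_bits - 1 = 10
binary(1716) = 11010110100

Elias gamma(1716) = '0000000000' + '11010110100' = 000000000011010110100 (21 bits)


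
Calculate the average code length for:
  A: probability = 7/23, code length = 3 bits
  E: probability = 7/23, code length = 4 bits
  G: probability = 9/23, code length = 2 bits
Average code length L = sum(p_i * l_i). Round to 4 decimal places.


Weighted contributions p_i * l_i:
  A: (7/23) * 3 = 21/23
  E: (7/23) * 4 = 28/23
  G: (9/23) * 2 = 18/23
Sum = (21 + 28 + 18)/23 = 67/23

L = 67/23 = 2.9130 bits/symbol


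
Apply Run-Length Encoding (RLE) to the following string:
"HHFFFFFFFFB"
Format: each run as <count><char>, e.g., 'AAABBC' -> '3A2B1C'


Scanning runs left to right:
  i=0: run of 'H' x 2 -> '2H'
  i=2: run of 'F' x 8 -> '8F'
  i=10: run of 'B' x 1 -> '1B'

RLE = 2H8F1B


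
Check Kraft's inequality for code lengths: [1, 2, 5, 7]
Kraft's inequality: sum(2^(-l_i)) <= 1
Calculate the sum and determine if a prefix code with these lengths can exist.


Sum = 2^(-1) + 2^(-2) + 2^(-5) + 2^(-7)
    = 0.5 + 0.25 + 0.03125 + 0.0078125
    = 101/128 = 0.7890625
Since 0.7890625 <= 1, Kraft's inequality IS satisfied.
A prefix code with these lengths CAN exist.

Kraft sum = 0.7890625. Satisfied.


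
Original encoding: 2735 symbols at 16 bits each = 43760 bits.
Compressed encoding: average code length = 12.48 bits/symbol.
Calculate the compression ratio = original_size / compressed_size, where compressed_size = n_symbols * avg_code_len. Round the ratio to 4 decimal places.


original_size = n_symbols * orig_bits = 2735 * 16 = 43760 bits
compressed_size = n_symbols * avg_code_len = 2735 * 12.48 = 34132.8 bits
ratio = original_size / compressed_size = 43760 / 34132.8 = 1.2821

Compression ratio = 1.2821


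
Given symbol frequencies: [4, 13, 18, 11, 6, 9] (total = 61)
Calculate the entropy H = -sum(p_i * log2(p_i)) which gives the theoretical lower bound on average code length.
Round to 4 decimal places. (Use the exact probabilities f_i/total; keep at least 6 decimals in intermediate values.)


Per-symbol terms -p_i * log2(p_i) with p_i = f_i/61:
  p = 4/61 = 0.065574: log2(p) = -3.930737, -p*log2(p) = 0.257753
  p = 13/61 = 0.213115: log2(p) = -2.230298, -p*log2(p) = 0.475309
  p = 18/61 = 0.295082: log2(p) = -1.760812, -p*log2(p) = 0.519584
  p = 11/61 = 0.180328: log2(p) = -2.471306, -p*log2(p) = 0.445645
  p = 6/61 = 0.098361: log2(p) = -3.345775, -p*log2(p) = 0.329093
  p = 9/61 = 0.147541: log2(p) = -2.760812, -p*log2(p) = 0.407333
H = 0.257753 + 0.475309 + 0.519584 + 0.445645 + 0.329093 + 0.407333 = 2.434717

H = 2.4347 bits/symbol


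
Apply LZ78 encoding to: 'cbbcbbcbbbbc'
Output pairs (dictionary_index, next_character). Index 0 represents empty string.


LZ78 encoding steps:
Dictionary: {0: ''}
Step 1: w='' (idx 0), next='c' -> output (0, 'c'), add 'c' as idx 1
Step 2: w='' (idx 0), next='b' -> output (0, 'b'), add 'b' as idx 2
Step 3: w='b' (idx 2), next='c' -> output (2, 'c'), add 'bc' as idx 3
Step 4: w='b' (idx 2), next='b' -> output (2, 'b'), add 'bb' as idx 4
Step 5: w='c' (idx 1), next='b' -> output (1, 'b'), add 'cb' as idx 5
Step 6: w='bb' (idx 4), next='b' -> output (4, 'b'), add 'bbb' as idx 6
Step 7: w='c' (idx 1), end of input -> output (1, '')


Encoded: [(0, 'c'), (0, 'b'), (2, 'c'), (2, 'b'), (1, 'b'), (4, 'b'), (1, '')]


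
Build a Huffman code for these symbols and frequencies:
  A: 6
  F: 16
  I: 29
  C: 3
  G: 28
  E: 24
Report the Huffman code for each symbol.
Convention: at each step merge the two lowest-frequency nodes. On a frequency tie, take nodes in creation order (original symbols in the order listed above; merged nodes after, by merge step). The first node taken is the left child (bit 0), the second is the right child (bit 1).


Huffman tree construction:
Step 1: Merge C(3) + A(6) = 9
Step 2: Merge (C+A)(9) + F(16) = 25
Step 3: Merge E(24) + ((C+A)+F)(25) = 49
Step 4: Merge G(28) + I(29) = 57
Step 5: Merge (E+((C+A)+F))(49) + (G+I)(57) = 106
Read each symbol's code off the tree from the root (left child = 0, right child = 1).

Codes:
  A: 0101 (length 4)
  F: 011 (length 3)
  I: 11 (length 2)
  C: 0100 (length 4)
  G: 10 (length 2)
  E: 00 (length 2)
Average code length: 246/106 = 2.3208 bits/symbol


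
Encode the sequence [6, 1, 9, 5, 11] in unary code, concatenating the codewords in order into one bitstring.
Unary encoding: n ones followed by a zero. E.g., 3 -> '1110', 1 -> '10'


Encode each number as n ones followed by a terminating 0:
  6 -> 1111110 (7 bits)
  1 -> 10 (2 bits)
  9 -> 1111111110 (10 bits)
  5 -> 111110 (6 bits)
  11 -> 111111111110 (12 bits)
Total length = 7 + 2 + 10 + 6 + 12 = 37 bits.

Unary([6, 1, 9, 5, 11]) = 1111110101111111110111110111111111110 (37 bits)


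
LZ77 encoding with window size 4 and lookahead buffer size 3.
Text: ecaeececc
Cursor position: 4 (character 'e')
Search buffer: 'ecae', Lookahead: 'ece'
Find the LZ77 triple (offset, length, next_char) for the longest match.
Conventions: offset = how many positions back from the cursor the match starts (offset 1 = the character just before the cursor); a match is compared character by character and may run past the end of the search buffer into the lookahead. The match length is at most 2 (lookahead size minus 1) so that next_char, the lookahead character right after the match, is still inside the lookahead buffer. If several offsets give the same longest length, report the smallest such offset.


Try each offset into the search buffer:
  offset=1 (pos 3, char 'e'): match length 1
  offset=2 (pos 2, char 'a'): match length 0
  offset=3 (pos 1, char 'c'): match length 0
  offset=4 (pos 0, char 'e'): match length 2
Longest match has length 2 at offset 4.
next_char = character at position 4 + 2 = 6 -> 'e'

Best match: offset=4, length=2 (matching 'ec' starting at position 0)
LZ77 triple: (4, 2, 'e')


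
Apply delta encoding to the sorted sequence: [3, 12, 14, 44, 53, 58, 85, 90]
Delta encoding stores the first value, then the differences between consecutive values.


First value: 3
Deltas:
  12 - 3 = 9
  14 - 12 = 2
  44 - 14 = 30
  53 - 44 = 9
  58 - 53 = 5
  85 - 58 = 27
  90 - 85 = 5


Delta encoded: [3, 9, 2, 30, 9, 5, 27, 5]


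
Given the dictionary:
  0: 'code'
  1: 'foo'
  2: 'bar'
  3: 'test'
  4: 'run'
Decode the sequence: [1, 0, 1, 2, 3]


Look up each index in the dictionary:
  1 -> 'foo'
  0 -> 'code'
  1 -> 'foo'
  2 -> 'bar'
  3 -> 'test'

Decoded: "foo code foo bar test"


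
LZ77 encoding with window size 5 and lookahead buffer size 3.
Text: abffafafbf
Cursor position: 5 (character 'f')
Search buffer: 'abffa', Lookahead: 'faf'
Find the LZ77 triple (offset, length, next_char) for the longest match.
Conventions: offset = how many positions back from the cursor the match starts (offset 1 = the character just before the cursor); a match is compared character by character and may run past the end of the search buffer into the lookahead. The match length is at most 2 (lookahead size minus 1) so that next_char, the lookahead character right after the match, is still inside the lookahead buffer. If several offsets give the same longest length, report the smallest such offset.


Try each offset into the search buffer:
  offset=1 (pos 4, char 'a'): match length 0
  offset=2 (pos 3, char 'f'): match length 2
  offset=3 (pos 2, char 'f'): match length 1
  offset=4 (pos 1, char 'b'): match length 0
  offset=5 (pos 0, char 'a'): match length 0
Longest match has length 2 at offset 2.
next_char = character at position 5 + 2 = 7 -> 'f'

Best match: offset=2, length=2 (matching 'fa' starting at position 3)
LZ77 triple: (2, 2, 'f')


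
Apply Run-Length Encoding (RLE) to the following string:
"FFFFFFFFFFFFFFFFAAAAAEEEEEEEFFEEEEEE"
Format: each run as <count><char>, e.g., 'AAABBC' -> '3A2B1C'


Scanning runs left to right:
  i=0: run of 'F' x 16 -> '16F'
  i=16: run of 'A' x 5 -> '5A'
  i=21: run of 'E' x 7 -> '7E'
  i=28: run of 'F' x 2 -> '2F'
  i=30: run of 'E' x 6 -> '6E'

RLE = 16F5A7E2F6E


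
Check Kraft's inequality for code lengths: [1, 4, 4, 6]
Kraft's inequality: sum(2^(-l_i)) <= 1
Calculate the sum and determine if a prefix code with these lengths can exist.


Sum = 2^(-1) + 2^(-4) + 2^(-4) + 2^(-6)
    = 0.5 + 0.0625 + 0.0625 + 0.015625
    = 41/64 = 0.640625
Since 0.640625 <= 1, Kraft's inequality IS satisfied.
A prefix code with these lengths CAN exist.

Kraft sum = 0.640625. Satisfied.


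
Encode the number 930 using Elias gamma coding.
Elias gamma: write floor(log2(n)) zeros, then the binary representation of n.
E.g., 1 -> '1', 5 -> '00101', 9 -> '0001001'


num_bits = floor(log2(930)) + 1 = 10
leading_zeros = num_bits - 1 = 9
binary(930) = 1110100010

Elias gamma(930) = '000000000' + '1110100010' = 0000000001110100010 (19 bits)


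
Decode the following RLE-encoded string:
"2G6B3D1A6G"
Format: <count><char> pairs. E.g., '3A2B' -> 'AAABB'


Expanding each <count><char> pair:
  2G -> 'GG'
  6B -> 'BBBBBB'
  3D -> 'DDD'
  1A -> 'A'
  6G -> 'GGGGGG'

Decoded = GGBBBBBBDDDAGGGGGG


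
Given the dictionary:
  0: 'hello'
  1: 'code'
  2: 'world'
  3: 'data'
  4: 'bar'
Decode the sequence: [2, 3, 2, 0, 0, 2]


Look up each index in the dictionary:
  2 -> 'world'
  3 -> 'data'
  2 -> 'world'
  0 -> 'hello'
  0 -> 'hello'
  2 -> 'world'

Decoded: "world data world hello hello world"


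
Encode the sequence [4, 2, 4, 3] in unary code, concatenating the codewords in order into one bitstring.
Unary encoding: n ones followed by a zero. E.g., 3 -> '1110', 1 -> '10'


Encode each number as n ones followed by a terminating 0:
  4 -> 11110 (5 bits)
  2 -> 110 (3 bits)
  4 -> 11110 (5 bits)
  3 -> 1110 (4 bits)
Total length = 5 + 3 + 5 + 4 = 17 bits.

Unary([4, 2, 4, 3]) = 11110110111101110 (17 bits)


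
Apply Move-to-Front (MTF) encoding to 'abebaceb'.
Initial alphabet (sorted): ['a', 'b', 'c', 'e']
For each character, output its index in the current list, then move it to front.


MTF encoding:
'a': index 0 in ['a', 'b', 'c', 'e'] -> ['a', 'b', 'c', 'e']
'b': index 1 in ['a', 'b', 'c', 'e'] -> ['b', 'a', 'c', 'e']
'e': index 3 in ['b', 'a', 'c', 'e'] -> ['e', 'b', 'a', 'c']
'b': index 1 in ['e', 'b', 'a', 'c'] -> ['b', 'e', 'a', 'c']
'a': index 2 in ['b', 'e', 'a', 'c'] -> ['a', 'b', 'e', 'c']
'c': index 3 in ['a', 'b', 'e', 'c'] -> ['c', 'a', 'b', 'e']
'e': index 3 in ['c', 'a', 'b', 'e'] -> ['e', 'c', 'a', 'b']
'b': index 3 in ['e', 'c', 'a', 'b'] -> ['b', 'e', 'c', 'a']


Output: [0, 1, 3, 1, 2, 3, 3, 3]


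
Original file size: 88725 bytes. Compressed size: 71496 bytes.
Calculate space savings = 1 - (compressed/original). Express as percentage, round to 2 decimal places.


ratio = compressed/original = 71496/88725 = 0.805816
savings = 1 - ratio = 1 - 0.805816 = 0.194184
as a percentage: 0.194184 * 100 = 19.42%

Space savings = 1 - 71496/88725 = 19.42%


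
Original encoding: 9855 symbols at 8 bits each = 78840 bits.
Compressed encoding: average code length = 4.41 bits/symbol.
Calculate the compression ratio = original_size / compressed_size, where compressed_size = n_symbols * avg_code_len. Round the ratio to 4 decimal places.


original_size = n_symbols * orig_bits = 9855 * 8 = 78840 bits
compressed_size = n_symbols * avg_code_len = 9855 * 4.41 = 43460.55 bits
ratio = original_size / compressed_size = 78840 / 43460.55 = 1.8141

Compression ratio = 1.8141


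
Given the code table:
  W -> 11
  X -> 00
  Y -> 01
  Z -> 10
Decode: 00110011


Decoding:
00 -> X
11 -> W
00 -> X
11 -> W


Result: XWXW


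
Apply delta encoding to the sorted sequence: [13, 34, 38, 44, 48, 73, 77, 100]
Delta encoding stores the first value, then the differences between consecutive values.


First value: 13
Deltas:
  34 - 13 = 21
  38 - 34 = 4
  44 - 38 = 6
  48 - 44 = 4
  73 - 48 = 25
  77 - 73 = 4
  100 - 77 = 23


Delta encoded: [13, 21, 4, 6, 4, 25, 4, 23]


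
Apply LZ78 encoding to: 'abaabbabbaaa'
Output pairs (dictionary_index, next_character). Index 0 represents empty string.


LZ78 encoding steps:
Dictionary: {0: ''}
Step 1: w='' (idx 0), next='a' -> output (0, 'a'), add 'a' as idx 1
Step 2: w='' (idx 0), next='b' -> output (0, 'b'), add 'b' as idx 2
Step 3: w='a' (idx 1), next='a' -> output (1, 'a'), add 'aa' as idx 3
Step 4: w='b' (idx 2), next='b' -> output (2, 'b'), add 'bb' as idx 4
Step 5: w='a' (idx 1), next='b' -> output (1, 'b'), add 'ab' as idx 5
Step 6: w='b' (idx 2), next='a' -> output (2, 'a'), add 'ba' as idx 6
Step 7: w='aa' (idx 3), end of input -> output (3, '')


Encoded: [(0, 'a'), (0, 'b'), (1, 'a'), (2, 'b'), (1, 'b'), (2, 'a'), (3, '')]


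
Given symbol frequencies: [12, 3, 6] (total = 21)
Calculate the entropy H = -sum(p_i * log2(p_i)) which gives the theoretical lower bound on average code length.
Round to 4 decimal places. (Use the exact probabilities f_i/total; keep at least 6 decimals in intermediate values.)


Per-symbol terms -p_i * log2(p_i) with p_i = f_i/21:
  p = 12/21 = 0.571429: log2(p) = -0.807355, -p*log2(p) = 0.461346
  p = 3/21 = 0.142857: log2(p) = -2.807355, -p*log2(p) = 0.401051
  p = 6/21 = 0.285714: log2(p) = -1.807355, -p*log2(p) = 0.516387
H = 0.461346 + 0.401051 + 0.516387 = 1.378784

H = 1.3788 bits/symbol


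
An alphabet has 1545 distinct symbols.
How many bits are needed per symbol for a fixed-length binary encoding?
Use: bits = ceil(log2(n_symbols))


log2(1545) = 10.5934
Bracket: 2^10 = 1024 < 1545 <= 2^11 = 2048
So ceil(log2(1545)) = 11

bits = ceil(log2(1545)) = ceil(10.5934) = 11 bits


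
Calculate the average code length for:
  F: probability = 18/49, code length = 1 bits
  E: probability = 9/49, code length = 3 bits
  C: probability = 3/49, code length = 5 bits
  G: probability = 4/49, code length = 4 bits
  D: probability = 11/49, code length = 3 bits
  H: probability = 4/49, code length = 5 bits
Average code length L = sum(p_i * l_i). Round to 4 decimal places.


Weighted contributions p_i * l_i:
  F: (18/49) * 1 = 18/49
  E: (9/49) * 3 = 27/49
  C: (3/49) * 5 = 15/49
  G: (4/49) * 4 = 16/49
  D: (11/49) * 3 = 33/49
  H: (4/49) * 5 = 20/49
Sum = (18 + 27 + 15 + 16 + 33 + 20)/49 = 129/49

L = 129/49 = 2.6327 bits/symbol


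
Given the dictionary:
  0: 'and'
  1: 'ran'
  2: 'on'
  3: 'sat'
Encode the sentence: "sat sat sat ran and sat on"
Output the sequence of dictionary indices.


Look up each word in the dictionary:
  'sat' -> 3
  'sat' -> 3
  'sat' -> 3
  'ran' -> 1
  'and' -> 0
  'sat' -> 3
  'on' -> 2

Encoded: [3, 3, 3, 1, 0, 3, 2]


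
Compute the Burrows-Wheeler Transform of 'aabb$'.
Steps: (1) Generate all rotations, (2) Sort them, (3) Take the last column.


Rotations (sorted):
  0: $aabb -> last char: b
  1: aabb$ -> last char: $
  2: abb$a -> last char: a
  3: b$aab -> last char: b
  4: bb$aa -> last char: a


BWT = b$aba


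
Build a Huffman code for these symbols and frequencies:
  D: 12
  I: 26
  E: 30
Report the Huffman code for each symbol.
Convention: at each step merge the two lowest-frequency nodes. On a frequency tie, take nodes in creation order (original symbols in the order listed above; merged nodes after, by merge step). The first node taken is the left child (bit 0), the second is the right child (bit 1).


Huffman tree construction:
Step 1: Merge D(12) + I(26) = 38
Step 2: Merge E(30) + (D+I)(38) = 68
Read each symbol's code off the tree from the root (left child = 0, right child = 1).

Codes:
  D: 10 (length 2)
  I: 11 (length 2)
  E: 0 (length 1)
Average code length: 106/68 = 1.5588 bits/symbol


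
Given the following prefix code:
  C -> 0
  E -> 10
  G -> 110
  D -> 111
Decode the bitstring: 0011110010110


Decoding step by step:
Bits 0 -> C
Bits 0 -> C
Bits 111 -> D
Bits 10 -> E
Bits 0 -> C
Bits 10 -> E
Bits 110 -> G


Decoded message: CCDECEG


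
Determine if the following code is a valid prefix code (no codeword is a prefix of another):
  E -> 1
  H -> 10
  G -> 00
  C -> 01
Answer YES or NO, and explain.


Checking each pair (does one codeword prefix another?):
  E='1' vs H='10': prefix -- VIOLATION

NO -- this is NOT a valid prefix code. E (1) is a prefix of H (10).


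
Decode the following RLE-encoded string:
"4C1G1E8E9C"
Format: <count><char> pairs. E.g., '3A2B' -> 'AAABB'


Expanding each <count><char> pair:
  4C -> 'CCCC'
  1G -> 'G'
  1E -> 'E'
  8E -> 'EEEEEEEE'
  9C -> 'CCCCCCCCC'

Decoded = CCCCGEEEEEEEEECCCCCCCCC


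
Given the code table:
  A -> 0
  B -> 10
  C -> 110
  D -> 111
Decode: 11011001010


Decoding:
110 -> C
110 -> C
0 -> A
10 -> B
10 -> B


Result: CCABB


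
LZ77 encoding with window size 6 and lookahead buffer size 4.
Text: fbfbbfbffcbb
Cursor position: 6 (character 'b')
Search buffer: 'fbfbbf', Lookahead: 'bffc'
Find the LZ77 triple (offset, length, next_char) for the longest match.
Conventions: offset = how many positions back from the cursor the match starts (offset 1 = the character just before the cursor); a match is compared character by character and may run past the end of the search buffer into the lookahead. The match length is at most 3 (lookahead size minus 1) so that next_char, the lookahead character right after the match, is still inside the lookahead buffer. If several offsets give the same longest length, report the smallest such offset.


Try each offset into the search buffer:
  offset=1 (pos 5, char 'f'): match length 0
  offset=2 (pos 4, char 'b'): match length 2
  offset=3 (pos 3, char 'b'): match length 1
  offset=4 (pos 2, char 'f'): match length 0
  offset=5 (pos 1, char 'b'): match length 2
  offset=6 (pos 0, char 'f'): match length 0
Longest match has length 2, found at offsets 2, 5; take the smallest, offset 2.
next_char = character at position 6 + 2 = 8 -> 'f'

Best match: offset=2, length=2 (matching 'bf' starting at position 4)
LZ77 triple: (2, 2, 'f')


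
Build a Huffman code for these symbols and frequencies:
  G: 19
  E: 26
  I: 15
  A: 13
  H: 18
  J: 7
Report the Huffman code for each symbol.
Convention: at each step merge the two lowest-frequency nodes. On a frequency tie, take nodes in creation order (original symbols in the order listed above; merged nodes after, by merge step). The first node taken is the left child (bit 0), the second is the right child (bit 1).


Huffman tree construction:
Step 1: Merge J(7) + A(13) = 20
Step 2: Merge I(15) + H(18) = 33
Step 3: Merge G(19) + (J+A)(20) = 39
Step 4: Merge E(26) + (I+H)(33) = 59
Step 5: Merge (G+(J+A))(39) + (E+(I+H))(59) = 98
Read each symbol's code off the tree from the root (left child = 0, right child = 1).

Codes:
  G: 00 (length 2)
  E: 10 (length 2)
  I: 110 (length 3)
  A: 011 (length 3)
  H: 111 (length 3)
  J: 010 (length 3)
Average code length: 249/98 = 2.5408 bits/symbol


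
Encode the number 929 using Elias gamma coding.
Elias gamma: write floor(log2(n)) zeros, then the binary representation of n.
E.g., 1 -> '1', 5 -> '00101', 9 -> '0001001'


num_bits = floor(log2(929)) + 1 = 10
leading_zeros = num_bits - 1 = 9
binary(929) = 1110100001

Elias gamma(929) = '000000000' + '1110100001' = 0000000001110100001 (19 bits)


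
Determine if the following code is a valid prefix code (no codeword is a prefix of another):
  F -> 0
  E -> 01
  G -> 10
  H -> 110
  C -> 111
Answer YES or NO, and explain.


Checking each pair (does one codeword prefix another?):
  F='0' vs E='01': prefix -- VIOLATION

NO -- this is NOT a valid prefix code. F (0) is a prefix of E (01).


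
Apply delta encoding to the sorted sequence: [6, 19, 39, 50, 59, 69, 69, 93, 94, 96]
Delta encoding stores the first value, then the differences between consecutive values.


First value: 6
Deltas:
  19 - 6 = 13
  39 - 19 = 20
  50 - 39 = 11
  59 - 50 = 9
  69 - 59 = 10
  69 - 69 = 0
  93 - 69 = 24
  94 - 93 = 1
  96 - 94 = 2


Delta encoded: [6, 13, 20, 11, 9, 10, 0, 24, 1, 2]


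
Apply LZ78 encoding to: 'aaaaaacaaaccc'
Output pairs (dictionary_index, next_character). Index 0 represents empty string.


LZ78 encoding steps:
Dictionary: {0: ''}
Step 1: w='' (idx 0), next='a' -> output (0, 'a'), add 'a' as idx 1
Step 2: w='a' (idx 1), next='a' -> output (1, 'a'), add 'aa' as idx 2
Step 3: w='aa' (idx 2), next='a' -> output (2, 'a'), add 'aaa' as idx 3
Step 4: w='' (idx 0), next='c' -> output (0, 'c'), add 'c' as idx 4
Step 5: w='aaa' (idx 3), next='c' -> output (3, 'c'), add 'aaac' as idx 5
Step 6: w='c' (idx 4), next='c' -> output (4, 'c'), add 'cc' as idx 6


Encoded: [(0, 'a'), (1, 'a'), (2, 'a'), (0, 'c'), (3, 'c'), (4, 'c')]


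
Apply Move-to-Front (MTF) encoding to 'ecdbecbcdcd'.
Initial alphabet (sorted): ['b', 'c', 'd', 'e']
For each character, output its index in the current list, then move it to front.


MTF encoding:
'e': index 3 in ['b', 'c', 'd', 'e'] -> ['e', 'b', 'c', 'd']
'c': index 2 in ['e', 'b', 'c', 'd'] -> ['c', 'e', 'b', 'd']
'd': index 3 in ['c', 'e', 'b', 'd'] -> ['d', 'c', 'e', 'b']
'b': index 3 in ['d', 'c', 'e', 'b'] -> ['b', 'd', 'c', 'e']
'e': index 3 in ['b', 'd', 'c', 'e'] -> ['e', 'b', 'd', 'c']
'c': index 3 in ['e', 'b', 'd', 'c'] -> ['c', 'e', 'b', 'd']
'b': index 2 in ['c', 'e', 'b', 'd'] -> ['b', 'c', 'e', 'd']
'c': index 1 in ['b', 'c', 'e', 'd'] -> ['c', 'b', 'e', 'd']
'd': index 3 in ['c', 'b', 'e', 'd'] -> ['d', 'c', 'b', 'e']
'c': index 1 in ['d', 'c', 'b', 'e'] -> ['c', 'd', 'b', 'e']
'd': index 1 in ['c', 'd', 'b', 'e'] -> ['d', 'c', 'b', 'e']


Output: [3, 2, 3, 3, 3, 3, 2, 1, 3, 1, 1]
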